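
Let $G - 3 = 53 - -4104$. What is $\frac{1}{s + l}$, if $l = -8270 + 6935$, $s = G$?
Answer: $\frac{1}{2825} \approx 0.00035398$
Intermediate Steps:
$G = 4160$ ($G = 3 + \left(53 - -4104\right) = 3 + \left(53 + 4104\right) = 3 + 4157 = 4160$)
$s = 4160$
$l = -1335$
$\frac{1}{s + l} = \frac{1}{4160 - 1335} = \frac{1}{2825}$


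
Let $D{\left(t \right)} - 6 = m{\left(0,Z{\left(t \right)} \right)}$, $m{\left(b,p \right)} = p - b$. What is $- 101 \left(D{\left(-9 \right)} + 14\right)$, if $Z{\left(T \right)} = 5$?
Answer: $-2525$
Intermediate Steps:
$D{\left(t \right)} = 11$ ($D{\left(t \right)} = 6 + \left(5 - 0\right) = 6 + \left(5 + 0\right) = 6 + 5 = 11$)
$- 101 \left(D{\left(-9 \right)} + 14\right) = - 101 \left(11 + 14\right) = \left(-101\right) 25 = -2525$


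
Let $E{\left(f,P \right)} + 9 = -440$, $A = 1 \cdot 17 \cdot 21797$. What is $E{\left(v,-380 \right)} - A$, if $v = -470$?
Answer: $-370998$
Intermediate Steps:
$A = 370549$ ($A = 17 \cdot 21797 = 370549$)
$E{\left(f,P \right)} = -449$ ($E{\left(f,P \right)} = -9 - 440 = -449$)
$E{\left(v,-380 \right)} - A = -449 - 370549 = -370998$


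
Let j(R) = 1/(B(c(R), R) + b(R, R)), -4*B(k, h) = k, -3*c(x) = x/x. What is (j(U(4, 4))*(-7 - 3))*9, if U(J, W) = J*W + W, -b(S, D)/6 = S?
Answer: 1080/1439 ≈ 0.75052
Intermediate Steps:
c(x) = -⅓ (c(x) = -x/(3*x) = -⅓*1 = -⅓)
b(S, D) = -6*S
B(k, h) = -k/4
U(J, W) = W + J*W
j(R) = 1/(1/12 - 6*R) (j(R) = 1/(-¼*(-⅓) - 6*R) = 1/(1/12 - 6*R))
(j(U(4, 4))*(-7 - 3))*9 = ((-12/(-1 + 72*(4*(1 + 4))))*(-7 - 3))*9 = (-12/(-1 + 72*(4*5))*(-10))*9 = (-12/(-1 + 72*20)*(-10))*9 = (-12/(-1 + 1440)*(-10))*9 = (-12/1439*(-10))*9 = (-12*1/1439*(-10))*9 = -12/1439*(-10)*9 = (120/1439)*9 = 1080/1439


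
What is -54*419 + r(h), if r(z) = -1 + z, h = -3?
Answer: -22630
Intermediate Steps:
-54*419 + r(h) = -54*419 + (-1 - 3) = -22626 - 4 = -22630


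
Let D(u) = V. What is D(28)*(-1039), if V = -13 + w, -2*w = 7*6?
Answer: 35326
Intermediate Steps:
w = -21 (w = -7*6/2 = -1/2*42 = -21)
V = -34 (V = -13 - 21 = -34)
D(u) = -34
D(28)*(-1039) = -34*(-1039) = 35326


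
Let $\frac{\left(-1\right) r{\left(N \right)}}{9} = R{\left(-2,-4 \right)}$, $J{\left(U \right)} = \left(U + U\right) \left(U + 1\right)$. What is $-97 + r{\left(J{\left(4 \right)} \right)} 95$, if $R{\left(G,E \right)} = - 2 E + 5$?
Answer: $-11212$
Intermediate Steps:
$J{\left(U \right)} = 2 U \left(1 + U\right)$
$R{\left(G,E \right)} = 5 - 2 E$
$r{\left(N \right)} = -117$ ($r{\left(N \right)} = - 9 \left(5 - -8\right) = - 9 \left(5 + 8\right) = \left(-9\right) 13 = -117$)
$-97 + r{\left(J{\left(4 \right)} \right)} 95 = -97 - 11115 = -11212$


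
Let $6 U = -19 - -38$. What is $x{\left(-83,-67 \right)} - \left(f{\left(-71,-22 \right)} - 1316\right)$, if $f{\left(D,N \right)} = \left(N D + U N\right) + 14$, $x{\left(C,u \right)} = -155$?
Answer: $- \frac{1036}{3} \approx -345.33$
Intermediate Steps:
$U = \frac{19}{6}$ ($U = \frac{-19 - -38}{6} = \frac{-19 + 38}{6} = \frac{1}{6} \cdot 19 = \frac{19}{6} \approx 3.1667$)
$f{\left(D,N \right)} = 14 + \frac{19 N}{6} + D N$ ($f{\left(D,N \right)} = \left(N D + \frac{19 N}{6}\right) + 14 = \left(D N + \frac{19 N}{6}\right) + 14 = \left(\frac{19 N}{6} + D N\right) + 14 = 14 + \frac{19 N}{6} + D N$)
$x{\left(-83,-67 \right)} - \left(f{\left(-71,-22 \right)} - 1316\right) = -155 - \left(\left(14 + \frac{19}{6} \left(-22\right) - -1562\right) - 1316\right) = -155 - \left(\left(14 - \frac{209}{3} + 1562\right) - 1316\right) = -155 - \left(\frac{4519}{3} - 1316\right) = -155 - \frac{571}{3} = - \frac{1036}{3}$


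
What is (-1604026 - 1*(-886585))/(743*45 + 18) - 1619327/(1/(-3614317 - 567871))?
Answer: 75518251244065729/11151 ≈ 6.7723e+12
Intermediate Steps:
(-1604026 - 1*(-886585))/(743*45 + 18) - 1619327/(1/(-3614317 - 567871)) = (-1604026 + 886585)/(33435 + 18) - 1619327/(1/(-4182188)) = -717441/33453 - 1619327/(-1/4182188) = -717441*1/33453 - 1619327*(-4182188) = -239147/11151 + 6772329947476 = 75518251244065729/11151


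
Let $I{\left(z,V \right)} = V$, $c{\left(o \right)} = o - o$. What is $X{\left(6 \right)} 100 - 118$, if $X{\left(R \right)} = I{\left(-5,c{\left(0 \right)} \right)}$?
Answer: $-118$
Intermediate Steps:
$c{\left(o \right)} = 0$
$X{\left(R \right)} = 0$
$X{\left(6 \right)} 100 - 118 = 0 \cdot 100 - 118 = 0 - 118 = -118$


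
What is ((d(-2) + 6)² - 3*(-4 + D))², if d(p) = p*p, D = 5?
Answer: 9409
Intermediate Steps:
d(p) = p²
((d(-2) + 6)² - 3*(-4 + D))² = (((-2)² + 6)² - 3*(-4 + 5))² = ((4 + 6)² - 3*1)² = (10² - 3)² = (100 - 3)² = 97² = 9409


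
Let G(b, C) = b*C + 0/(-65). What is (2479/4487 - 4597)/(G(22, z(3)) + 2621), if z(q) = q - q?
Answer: -20624260/11760427 ≈ -1.7537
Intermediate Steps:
z(q) = 0
G(b, C) = C*b (G(b, C) = C*b + 0*(-1/65) = C*b + 0 = C*b)
(2479/4487 - 4597)/(G(22, z(3)) + 2621) = (2479/4487 - 4597)/(0*22 + 2621) = (2479*(1/4487) - 4597)/(0 + 2621) = (2479/4487 - 4597)/2621 = -20624260/4487*1/2621 = -20624260/11760427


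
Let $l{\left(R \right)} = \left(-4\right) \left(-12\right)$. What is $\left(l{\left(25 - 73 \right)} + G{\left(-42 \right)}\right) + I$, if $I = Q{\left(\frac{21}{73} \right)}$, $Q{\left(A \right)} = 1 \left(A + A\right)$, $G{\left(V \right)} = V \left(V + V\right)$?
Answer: $\frac{261090}{73} \approx 3576.6$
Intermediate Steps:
$G{\left(V \right)} = 2 V^{2}$ ($G{\left(V \right)} = V 2 V = 2 V^{2}$)
$Q{\left(A \right)} = 2 A$ ($Q{\left(A \right)} = 1 \cdot 2 A = 2 A$)
$I = \frac{42}{73}$ ($I = 2 \cdot \frac{21}{73} = \frac{42}{73} \approx 0.57534$)
$l{\left(R \right)} = 48$
$\left(l{\left(25 - 73 \right)} + G{\left(-42 \right)}\right) + I = \left(48 + 2 \left(-42\right)^{2}\right) + \frac{42}{73} = \left(48 + 2 \cdot 1764\right) + \frac{42}{73} = \left(48 + 3528\right) + \frac{42}{73} = 3576 + \frac{42}{73} = \frac{261090}{73}$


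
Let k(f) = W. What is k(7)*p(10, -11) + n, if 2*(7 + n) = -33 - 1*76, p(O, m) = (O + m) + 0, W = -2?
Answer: -119/2 ≈ -59.500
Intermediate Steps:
k(f) = -2
p(O, m) = O + m
n = -123/2 (n = -7 + (-33 - 1*76)/2 = -7 + (-33 - 76)/2 = -7 + (½)*(-109) = -7 - 109/2 = -123/2 ≈ -61.500)
k(7)*p(10, -11) + n = -2*(10 - 11) - 123/2 = -2*(-1) - 123/2 = 2 - 123/2 = -119/2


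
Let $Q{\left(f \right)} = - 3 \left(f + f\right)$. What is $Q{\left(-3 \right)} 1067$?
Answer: $19206$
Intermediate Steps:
$Q{\left(f \right)} = - 6 f$ ($Q{\left(f \right)} = - 3 \cdot 2 f = - 6 f$)
$Q{\left(-3 \right)} 1067 = \left(-6\right) \left(-3\right) 1067 = 18 \cdot 1067 = 19206$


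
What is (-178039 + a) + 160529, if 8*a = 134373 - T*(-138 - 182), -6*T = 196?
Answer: -48481/24 ≈ -2020.0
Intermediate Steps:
T = -98/3 (T = -1/6*196 = -98/3 ≈ -32.667)
a = 371759/24 (a = (134373 - (-98)*(-138 - 182)/3)/8 = (134373 - (-98)*(-320)/3)/8 = (134373 - 1*31360/3)/8 = (134373 - 31360/3)/8 = (1/8)*(371759/3) = 371759/24 ≈ 15490.)
(-178039 + a) + 160529 = (-178039 + 371759/24) + 160529 = -3901177/24 + 160529 = -48481/24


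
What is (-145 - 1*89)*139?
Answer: -32526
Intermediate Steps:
(-145 - 1*89)*139 = (-145 - 89)*139 = -234*139 = -32526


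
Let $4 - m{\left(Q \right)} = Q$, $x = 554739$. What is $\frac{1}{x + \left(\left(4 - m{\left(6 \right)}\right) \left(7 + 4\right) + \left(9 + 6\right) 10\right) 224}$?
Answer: $\frac{1}{603123} \approx 1.658 \cdot 10^{-6}$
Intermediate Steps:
$m{\left(Q \right)} = 4 - Q$
$\frac{1}{x + \left(\left(4 - m{\left(6 \right)}\right) \left(7 + 4\right) + \left(9 + 6\right) 10\right) 224} = \frac{1}{554739 + \left(\left(4 - \left(4 - 6\right)\right) \left(7 + 4\right) + \left(9 + 6\right) 10\right) 224} = \frac{1}{554739 + \left(\left(4 - \left(4 - 6\right)\right) 11 + 15 \cdot 10\right) 224} = \frac{1}{554739 + \left(\left(4 - -2\right) 11 + 150\right) 224} = \frac{1}{554739 + \left(\left(4 + 2\right) 11 + 150\right) 224} = \frac{1}{554739 + \left(6 \cdot 11 + 150\right) 224} = \frac{1}{554739 + \left(66 + 150\right) 224} = \frac{1}{554739 + 216 \cdot 224} = \frac{1}{554739 + 48384} = \frac{1}{603123}$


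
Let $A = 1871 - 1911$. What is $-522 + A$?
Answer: $-562$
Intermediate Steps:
$A = -40$ ($A = 1871 - 1911 = -40$)
$-522 + A = -522 - 40 = -562$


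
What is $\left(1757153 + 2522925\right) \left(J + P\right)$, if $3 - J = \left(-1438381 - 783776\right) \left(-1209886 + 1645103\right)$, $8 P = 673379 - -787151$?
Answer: $\frac{8278703939890379567}{2} \approx 4.1394 \cdot 10^{18}$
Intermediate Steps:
$P = \frac{730265}{4}$ ($P = \frac{673379 - -787151}{8} = \frac{673379 + 787151}{8} = \frac{1}{8} \cdot 1460530 = \frac{730265}{4} \approx 1.8257 \cdot 10^{5}$)
$J = 967120503072$ ($J = 3 - \left(-1438381 - 783776\right) \left(-1209886 + 1645103\right) = 3 - \left(-2222157\right) 435217 = 3 - -967120503069 = 3 + 967120503069 = 967120503072$)
$\left(1757153 + 2522925\right) \left(J + P\right) = \left(1757153 + 2522925\right) \left(967120503072 + \frac{730265}{4}\right) = 4280078 \cdot \frac{3868482742553}{4} = \frac{8278703939890379567}{2}$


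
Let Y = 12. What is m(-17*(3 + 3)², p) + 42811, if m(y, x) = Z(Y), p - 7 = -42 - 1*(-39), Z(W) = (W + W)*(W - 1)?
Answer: 43075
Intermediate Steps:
Z(W) = 2*W*(-1 + W) (Z(W) = (2*W)*(-1 + W) = 2*W*(-1 + W))
p = 4 (p = 7 + (-42 - 1*(-39)) = 7 + (-42 + 39) = 7 - 3 = 4)
m(y, x) = 264 (m(y, x) = 2*12*(-1 + 12) = 2*12*11 = 264)
m(-17*(3 + 3)², p) + 42811 = 264 + 42811 = 43075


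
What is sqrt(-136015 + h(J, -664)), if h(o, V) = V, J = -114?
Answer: I*sqrt(136679) ≈ 369.7*I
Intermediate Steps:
sqrt(-136015 + h(J, -664)) = sqrt(-136015 - 664) = sqrt(-136679) = I*sqrt(136679)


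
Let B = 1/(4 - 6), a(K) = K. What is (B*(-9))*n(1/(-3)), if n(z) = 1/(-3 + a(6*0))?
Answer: -3/2 ≈ -1.5000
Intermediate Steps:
B = -½ (B = 1/(-2) = -½ ≈ -0.50000)
n(z) = -⅓ (n(z) = 1/(-3 + 6*0) = 1/(-3 + 0) = 1/(-3) = -⅓)
(B*(-9))*n(1/(-3)) = -½*(-9)*(-⅓) = (9/2)*(-⅓) = -3/2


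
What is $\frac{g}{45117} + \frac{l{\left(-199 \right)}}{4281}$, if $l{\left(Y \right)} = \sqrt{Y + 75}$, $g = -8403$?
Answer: $- \frac{2801}{15039} + \frac{2 i \sqrt{31}}{4281} \approx -0.18625 + 0.0026012 i$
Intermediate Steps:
$l{\left(Y \right)} = \sqrt{75 + Y}$
$\frac{g}{45117} + \frac{l{\left(-199 \right)}}{4281} = - \frac{8403}{45117} + \frac{\sqrt{75 - 199}}{4281} = \left(-8403\right) \frac{1}{45117} + \sqrt{-124} \cdot \frac{1}{4281} = - \frac{2801}{15039} + 2 i \sqrt{31} \cdot \frac{1}{4281} = - \frac{2801}{15039} + \frac{2 i \sqrt{31}}{4281}$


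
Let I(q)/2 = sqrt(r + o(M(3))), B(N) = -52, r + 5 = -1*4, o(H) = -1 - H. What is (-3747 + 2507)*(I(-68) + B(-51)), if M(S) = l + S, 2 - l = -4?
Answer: 64480 - 2480*I*sqrt(19) ≈ 64480.0 - 10810.0*I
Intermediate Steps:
l = 6 (l = 2 - 1*(-4) = 2 + 4 = 6)
M(S) = 6 + S
r = -9 (r = -5 - 1*4 = -5 - 4 = -9)
I(q) = 2*I*sqrt(19) (I(q) = 2*sqrt(-9 + (-1 - (6 + 3))) = 2*sqrt(-9 + (-1 - 1*9)) = 2*sqrt(-9 + (-1 - 9)) = 2*sqrt(-9 - 10) = 2*sqrt(-19) = 2*(I*sqrt(19)) = 2*I*sqrt(19))
(-3747 + 2507)*(I(-68) + B(-51)) = (-3747 + 2507)*(2*I*sqrt(19) - 52) = -1240*(-52 + 2*I*sqrt(19)) = 64480 - 2480*I*sqrt(19)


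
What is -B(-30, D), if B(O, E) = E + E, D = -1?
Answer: 2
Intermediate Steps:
B(O, E) = 2*E
-B(-30, D) = -2*(-1) = -1*(-2) = 2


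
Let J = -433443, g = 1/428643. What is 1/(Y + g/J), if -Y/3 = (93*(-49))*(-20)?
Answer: -185792307849/50799332812073581 ≈ -3.6574e-6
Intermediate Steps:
Y = -273420 (Y = -3*93*(-49)*(-20) = -(-13671)*(-20) = -3*91140 = -273420)
g = 1/428643 ≈ 2.3329e-6
1/(Y + g/J) = 1/(-273420 + (1/428643)/(-433443)) = 1/(-273420 + (1/428643)*(-1/433443)) = 1/(-273420 - 1/185792307849) = 1/(-50799332812073581/185792307849) = -185792307849/50799332812073581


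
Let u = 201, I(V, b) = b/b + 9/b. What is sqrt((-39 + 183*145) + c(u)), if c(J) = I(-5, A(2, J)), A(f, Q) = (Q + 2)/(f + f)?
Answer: sqrt(1091922181)/203 ≈ 162.78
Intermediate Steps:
A(f, Q) = (2 + Q)/(2*f) (A(f, Q) = (2 + Q)/((2*f)) = (2 + Q)*(1/(2*f)) = (2 + Q)/(2*f))
I(V, b) = 1 + 9/b
c(J) = (19/2 + J/4)/(1/2 + J/4) (c(J) = (9 + (1/2)*(2 + J)/2)/(((1/2)*(2 + J)/2)) = (9 + (1/2)*(1/2)*(2 + J))/(((1/2)*(1/2)*(2 + J))) = (9 + (1/2 + J/4))/(1/2 + J/4) = (19/2 + J/4)/(1/2 + J/4))
sqrt((-39 + 183*145) + c(u)) = sqrt((-39 + 183*145) + (38 + 201)/(2 + 201)) = sqrt((-39 + 26535) + 239/203) = sqrt(26496 + (1/203)*239) = sqrt(26496 + 239/203) = sqrt(5378927/203) = sqrt(1091922181)/203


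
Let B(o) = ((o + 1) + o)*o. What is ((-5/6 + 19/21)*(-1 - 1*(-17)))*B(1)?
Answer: 24/7 ≈ 3.4286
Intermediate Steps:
B(o) = o*(1 + 2*o) (B(o) = ((1 + o) + o)*o = (1 + 2*o)*o = o*(1 + 2*o))
((-5/6 + 19/21)*(-1 - 1*(-17)))*B(1) = ((-5/6 + 19/21)*(-1 - 1*(-17)))*(1*(1 + 2*1)) = ((-5*1/6 + 19*(1/21))*(-1 + 17))*(1*(1 + 2)) = ((-5/6 + 19/21)*16)*(1*3) = ((1/14)*16)*3 = (8/7)*3 = 24/7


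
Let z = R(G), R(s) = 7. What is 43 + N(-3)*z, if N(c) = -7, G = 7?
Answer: -6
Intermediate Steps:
z = 7
43 + N(-3)*z = 43 - 7*7 = 43 - 49 = -6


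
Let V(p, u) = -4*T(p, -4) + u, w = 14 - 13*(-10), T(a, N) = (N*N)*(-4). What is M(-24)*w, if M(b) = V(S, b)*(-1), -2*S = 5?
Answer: -33408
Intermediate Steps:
S = -5/2 (S = -½*5 = -5/2 ≈ -2.5000)
T(a, N) = -4*N² (T(a, N) = N²*(-4) = -4*N²)
w = 144 (w = 14 + 130 = 144)
V(p, u) = 256 + u (V(p, u) = -(-16)*(-4)² + u = -(-16)*16 + u = -4*(-64) + u = 256 + u)
M(b) = -256 - b (M(b) = (256 + b)*(-1) = -256 - b)
M(-24)*w = (-256 - 1*(-24))*144 = (-256 + 24)*144 = -232*144 = -33408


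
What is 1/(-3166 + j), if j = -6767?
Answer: -1/9933 ≈ -0.00010067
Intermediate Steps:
1/(-3166 + j) = 1/(-3166 - 6767) = 1/(-9933) = -1/9933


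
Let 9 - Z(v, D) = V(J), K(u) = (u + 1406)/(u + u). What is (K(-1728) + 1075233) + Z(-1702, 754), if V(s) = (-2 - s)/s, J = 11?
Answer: 20438224171/19008 ≈ 1.0752e+6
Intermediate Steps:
V(s) = (-2 - s)/s
K(u) = (1406 + u)/(2*u) (K(u) = (1406 + u)/((2*u)) = (1406 + u)*(1/(2*u)) = (1406 + u)/(2*u))
Z(v, D) = 112/11 (Z(v, D) = 9 - (-2 - 1*11)/11 = 9 - (-2 - 11)/11 = 9 - (-13)/11 = 9 - 1*(-13/11) = 9 + 13/11 = 112/11)
(K(-1728) + 1075233) + Z(-1702, 754) = ((½)*(1406 - 1728)/(-1728) + 1075233) + 112/11 = ((½)*(-1/1728)*(-322) + 1075233) + 112/11 = (161/1728 + 1075233) + 112/11 = 1858002785/1728 + 112/11 = 20438224171/19008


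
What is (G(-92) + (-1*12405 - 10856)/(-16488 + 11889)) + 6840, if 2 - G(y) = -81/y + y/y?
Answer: 413749903/60444 ≈ 6845.2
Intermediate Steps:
G(y) = 1 + 81/y (G(y) = 2 - (-81/y + y/y) = 2 - (-81/y + 1) = 2 - (1 - 81/y) = 2 + (-1 + 81/y) = 1 + 81/y)
(G(-92) + (-1*12405 - 10856)/(-16488 + 11889)) + 6840 = ((81 - 92)/(-92) + (-1*12405 - 10856)/(-16488 + 11889)) + 6840 = (-1/92*(-11) + (-12405 - 10856)/(-4599)) + 6840 = (11/92 - 23261*(-1/4599)) + 6840 = (11/92 + 3323/657) + 6840 = 312943/60444 + 6840 = 413749903/60444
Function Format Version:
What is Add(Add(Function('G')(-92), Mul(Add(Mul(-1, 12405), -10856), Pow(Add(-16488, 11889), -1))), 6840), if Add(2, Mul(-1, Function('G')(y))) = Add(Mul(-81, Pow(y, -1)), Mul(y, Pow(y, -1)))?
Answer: Rational(413749903, 60444) ≈ 6845.2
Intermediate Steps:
Function('G')(y) = Add(1, Mul(81, Pow(y, -1))) (Function('G')(y) = Add(2, Mul(-1, Add(Mul(-81, Pow(y, -1)), Mul(y, Pow(y, -1))))) = Add(2, Mul(-1, Add(Mul(-81, Pow(y, -1)), 1))) = Add(2, Mul(-1, Add(1, Mul(-81, Pow(y, -1))))) = Add(2, Add(-1, Mul(81, Pow(y, -1)))) = Add(1, Mul(81, Pow(y, -1))))
Add(Add(Function('G')(-92), Mul(Add(Mul(-1, 12405), -10856), Pow(Add(-16488, 11889), -1))), 6840) = Add(Add(Mul(Pow(-92, -1), Add(81, -92)), Mul(Add(Mul(-1, 12405), -10856), Pow(Add(-16488, 11889), -1))), 6840) = Add(Add(Mul(Rational(-1, 92), -11), Mul(Add(-12405, -10856), Pow(-4599, -1))), 6840) = Add(Add(Rational(11, 92), Mul(-23261, Rational(-1, 4599))), 6840) = Add(Add(Rational(11, 92), Rational(3323, 657)), 6840) = Add(Rational(312943, 60444), 6840) = Rational(413749903, 60444)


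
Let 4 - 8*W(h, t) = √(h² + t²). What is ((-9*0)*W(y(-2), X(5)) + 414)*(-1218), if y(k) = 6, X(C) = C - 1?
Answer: -504252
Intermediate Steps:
X(C) = -1 + C
W(h, t) = ½ - √(h² + t²)/8
((-9*0)*W(y(-2), X(5)) + 414)*(-1218) = ((-9*0)*(½ - √(6² + (-1 + 5)²)/8) + 414)*(-1218) = (0*(½ - √(36 + 4²)/8) + 414)*(-1218) = (0*(½ - √(36 + 16)/8) + 414)*(-1218) = (0*(½ - √13/4) + 414)*(-1218) = (0 + 414)*(-1218) = 414*(-1218) = -504252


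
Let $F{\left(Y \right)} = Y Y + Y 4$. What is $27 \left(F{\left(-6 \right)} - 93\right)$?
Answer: $-2187$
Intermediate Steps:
$F{\left(Y \right)} = Y^{2} + 4 Y$
$27 \left(F{\left(-6 \right)} - 93\right) = 27 \left(- 6 \left(4 - 6\right) - 93\right) = 27 \left(\left(-6\right) \left(-2\right) - 93\right) = 27 \left(12 - 93\right) = 27 \left(-81\right) = -2187$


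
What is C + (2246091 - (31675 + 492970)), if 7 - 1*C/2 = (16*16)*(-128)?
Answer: 1786996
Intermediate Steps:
C = 65550 (C = 14 - 2*16*16*(-128) = 14 - 512*(-128) = 14 - 2*(-32768) = 14 + 65536 = 65550)
C + (2246091 - (31675 + 492970)) = 65550 + (2246091 - (31675 + 492970)) = 65550 + (2246091 - 1*524645) = 65550 + (2246091 - 524645) = 65550 + 1721446 = 1786996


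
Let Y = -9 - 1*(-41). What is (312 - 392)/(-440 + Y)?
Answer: 10/51 ≈ 0.19608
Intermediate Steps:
Y = 32 (Y = -9 + 41 = 32)
(312 - 392)/(-440 + Y) = (312 - 392)/(-440 + 32) = -80/(-408) = -80*(-1/408) = 10/51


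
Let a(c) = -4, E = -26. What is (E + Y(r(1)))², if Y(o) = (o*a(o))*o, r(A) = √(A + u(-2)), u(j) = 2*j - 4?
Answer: 4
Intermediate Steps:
u(j) = -4 + 2*j
r(A) = √(-8 + A) (r(A) = √(A + (-4 + 2*(-2))) = √(A + (-4 - 4)) = √(A - 8) = √(-8 + A))
Y(o) = -4*o² (Y(o) = (o*(-4))*o = (-4*o)*o = -4*o²)
(E + Y(r(1)))² = (-26 - 4*(√(-8 + 1))²)² = (-26 - 4*(√(-7))²)² = (-26 - 4*(I*√7)²)² = (-26 - 4*(-7))² = (-26 + 28)² = 2² = 4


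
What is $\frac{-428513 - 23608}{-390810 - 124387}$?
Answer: $\frac{452121}{515197} \approx 0.87757$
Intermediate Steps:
$\frac{-428513 - 23608}{-390810 - 124387} = - \frac{452121}{-515197} = \left(-452121\right) \left(- \frac{1}{515197}\right) = \frac{452121}{515197}$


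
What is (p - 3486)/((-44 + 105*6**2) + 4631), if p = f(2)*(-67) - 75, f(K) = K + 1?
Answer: -1254/2789 ≈ -0.44962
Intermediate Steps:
f(K) = 1 + K
p = -276 (p = (1 + 2)*(-67) - 75 = 3*(-67) - 75 = -201 - 75 = -276)
(p - 3486)/((-44 + 105*6**2) + 4631) = (-276 - 3486)/((-44 + 105*6**2) + 4631) = -3762/((-44 + 105*36) + 4631) = -3762/((-44 + 3780) + 4631) = -3762/(3736 + 4631) = -3762/8367 = -3762*1/8367 = -1254/2789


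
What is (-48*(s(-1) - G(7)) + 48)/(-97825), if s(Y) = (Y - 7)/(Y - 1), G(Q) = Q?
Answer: -192/97825 ≈ -0.0019627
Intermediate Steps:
s(Y) = (-7 + Y)/(-1 + Y)
(-48*(s(-1) - G(7)) + 48)/(-97825) = (-48*((-7 - 1)/(-1 - 1) - 1*7) + 48)/(-97825) = (-48*(-8/(-2) - 7) + 48)*(-1/97825) = (-48*(-½*(-8) - 7) + 48)*(-1/97825) = (-48*(4 - 7) + 48)*(-1/97825) = (-48*(-3) + 48)*(-1/97825) = (144 + 48)*(-1/97825) = 192*(-1/97825) = -192/97825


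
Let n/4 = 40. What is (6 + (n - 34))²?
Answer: 17424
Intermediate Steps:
n = 160 (n = 4*40 = 160)
(6 + (n - 34))² = (6 + (160 - 34))² = (6 + 126)² = 132² = 17424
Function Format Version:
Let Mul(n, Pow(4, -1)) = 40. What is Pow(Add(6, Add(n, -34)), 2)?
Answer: 17424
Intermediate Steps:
n = 160 (n = Mul(4, 40) = 160)
Pow(Add(6, Add(n, -34)), 2) = Pow(Add(6, Add(160, -34)), 2) = Pow(Add(6, 126), 2) = Pow(132, 2) = 17424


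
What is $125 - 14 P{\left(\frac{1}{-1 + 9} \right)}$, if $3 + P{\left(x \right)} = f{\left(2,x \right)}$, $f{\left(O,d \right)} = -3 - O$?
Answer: $237$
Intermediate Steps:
$P{\left(x \right)} = -8$ ($P{\left(x \right)} = -3 - 5 = -8$)
$125 - 14 P{\left(\frac{1}{-1 + 9} \right)} = 125 - -112 = 125 + 112 = 237$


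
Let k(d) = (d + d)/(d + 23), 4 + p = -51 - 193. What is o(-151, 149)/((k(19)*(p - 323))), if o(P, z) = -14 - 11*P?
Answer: -34587/10849 ≈ -3.1880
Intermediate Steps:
p = -248 (p = -4 + (-51 - 193) = -4 - 244 = -248)
k(d) = 2*d/(23 + d) (k(d) = (2*d)/(23 + d) = 2*d/(23 + d))
o(-151, 149)/((k(19)*(p - 323))) = (-14 - 11*(-151))/(((2*19/(23 + 19))*(-248 - 323))) = (-14 + 1661)/(((2*19/42)*(-571))) = 1647/(((2*19*(1/42))*(-571))) = 1647/(((19/21)*(-571))) = 1647/(-10849/21) = 1647*(-21/10849) = -34587/10849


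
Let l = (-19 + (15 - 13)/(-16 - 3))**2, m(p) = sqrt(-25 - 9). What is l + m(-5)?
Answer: 131769/361 + I*sqrt(34) ≈ 365.01 + 5.831*I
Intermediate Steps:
m(p) = I*sqrt(34) (m(p) = sqrt(-34) = I*sqrt(34))
l = 131769/361 (l = (-19 + 2/(-19))**2 = (-19 + 2*(-1/19))**2 = (-19 - 2/19)**2 = (-363/19)**2 = 131769/361 ≈ 365.01)
l + m(-5) = 131769/361 + I*sqrt(34)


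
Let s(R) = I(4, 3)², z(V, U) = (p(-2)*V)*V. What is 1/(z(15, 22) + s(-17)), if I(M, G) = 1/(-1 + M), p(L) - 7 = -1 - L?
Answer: 9/16201 ≈ 0.00055552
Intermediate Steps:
p(L) = 6 - L (p(L) = 7 + (-1 - L) = 6 - L)
z(V, U) = 8*V² (z(V, U) = ((6 - 1*(-2))*V)*V = ((6 + 2)*V)*V = (8*V)*V = 8*V²)
s(R) = ⅑ (s(R) = (1/(-1 + 4))² = (1/3)² = (⅓)² = ⅑)
1/(z(15, 22) + s(-17)) = 1/(8*15² + ⅑) = 1/(8*225 + ⅑) = 1/(1800 + ⅑) = 1/(16201/9) = 9/16201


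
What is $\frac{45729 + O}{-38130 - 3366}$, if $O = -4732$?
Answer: $- \frac{40997}{41496} \approx -0.98798$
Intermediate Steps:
$\frac{45729 + O}{-38130 - 3366} = \frac{45729 - 4732}{-38130 - 3366} = \frac{40997}{-41496} = 40997 \left(- \frac{1}{41496}\right) = - \frac{40997}{41496}$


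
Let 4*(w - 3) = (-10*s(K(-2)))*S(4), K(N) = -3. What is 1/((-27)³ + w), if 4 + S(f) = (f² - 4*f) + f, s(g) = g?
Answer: -1/19680 ≈ -5.0813e-5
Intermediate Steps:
S(f) = -4 + f² - 3*f (S(f) = -4 + ((f² - 4*f) + f) = -4 + (f² - 3*f) = -4 + f² - 3*f)
w = 3 (w = 3 + ((-10*(-3))*(-4 + 4² - 3*4))/4 = 3 + (30*(-4 + 16 - 12))/4 = 3 + (30*0)/4 = 3 + (¼)*0 = 3 + 0 = 3)
1/((-27)³ + w) = 1/((-27)³ + 3) = 1/(-19683 + 3) = 1/(-19680) = -1/19680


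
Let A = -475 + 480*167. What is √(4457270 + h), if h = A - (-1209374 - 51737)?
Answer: √5798066 ≈ 2407.9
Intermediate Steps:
A = 79685 (A = -475 + 80160 = 79685)
h = 1340796 (h = 79685 - (-1209374 - 51737) = 79685 - 1*(-1261111) = 79685 + 1261111 = 1340796)
√(4457270 + h) = √(4457270 + 1340796) = √5798066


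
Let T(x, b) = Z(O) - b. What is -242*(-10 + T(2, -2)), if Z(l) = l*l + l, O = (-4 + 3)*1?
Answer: 1936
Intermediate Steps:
O = -1 (O = -1*1 = -1)
Z(l) = l + l² (Z(l) = l² + l = l + l²)
T(x, b) = -b (T(x, b) = -(1 - 1) - b = -1*0 - b = 0 - b = -b)
-242*(-10 + T(2, -2)) = -242*(-10 - 1*(-2)) = -242*(-10 + 2) = -242*(-8) = 1936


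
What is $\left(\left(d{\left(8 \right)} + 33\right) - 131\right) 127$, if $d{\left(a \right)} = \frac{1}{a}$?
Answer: $- \frac{99441}{8} \approx -12430.0$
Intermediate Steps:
$\left(\left(d{\left(8 \right)} + 33\right) - 131\right) 127 = \left(\left(\frac{1}{8} + 33\right) - 131\right) 127 = \left(\frac{265}{8} - 131\right) 127 = \left(- \frac{783}{8}\right) 127 = - \frac{99441}{8}$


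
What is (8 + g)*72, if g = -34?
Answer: -1872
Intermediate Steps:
(8 + g)*72 = (8 - 34)*72 = -26*72 = -1872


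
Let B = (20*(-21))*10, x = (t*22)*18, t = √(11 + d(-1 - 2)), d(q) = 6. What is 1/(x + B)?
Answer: -175/623922 - 11*√17/415948 ≈ -0.00038952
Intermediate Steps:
t = √17 (t = √(11 + 6) = √17 ≈ 4.1231)
x = 396*√17 (x = (√17*22)*18 = (22*√17)*18 = 396*√17 ≈ 1632.8)
B = -4200 (B = -420*10 = -4200)
1/(x + B) = 1/(396*√17 - 4200) = 1/(-4200 + 396*√17)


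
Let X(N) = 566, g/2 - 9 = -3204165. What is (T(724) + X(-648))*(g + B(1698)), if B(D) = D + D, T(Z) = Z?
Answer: -8262341640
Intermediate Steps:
g = -6408312 (g = 18 + 2*(-3204165) = 18 - 6408330 = -6408312)
B(D) = 2*D
(T(724) + X(-648))*(g + B(1698)) = (724 + 566)*(-6408312 + 2*1698) = 1290*(-6408312 + 3396) = 1290*(-6404916) = -8262341640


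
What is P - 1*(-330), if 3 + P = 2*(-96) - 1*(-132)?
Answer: 267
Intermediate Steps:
P = -63 (P = -3 + (2*(-96) - 1*(-132)) = -3 + (-192 + 132) = -3 - 60 = -63)
P - 1*(-330) = -63 - 1*(-330) = -63 + 330 = 267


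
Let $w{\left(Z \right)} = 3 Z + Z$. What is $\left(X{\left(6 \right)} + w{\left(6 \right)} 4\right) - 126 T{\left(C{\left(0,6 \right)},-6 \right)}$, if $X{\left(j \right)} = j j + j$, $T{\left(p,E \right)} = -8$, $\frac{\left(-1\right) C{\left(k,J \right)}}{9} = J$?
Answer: $1146$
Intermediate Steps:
$C{\left(k,J \right)} = - 9 J$
$w{\left(Z \right)} = 4 Z$
$X{\left(j \right)} = j + j^{2}$ ($X{\left(j \right)} = j^{2} + j = j + j^{2}$)
$\left(X{\left(6 \right)} + w{\left(6 \right)} 4\right) - 126 T{\left(C{\left(0,6 \right)},-6 \right)} = \left(6 \left(1 + 6\right) + 4 \cdot 6 \cdot 4\right) - -1008 = \left(6 \cdot 7 + 24 \cdot 4\right) + 1008 = \left(42 + 96\right) + 1008 = 138 + 1008 = 1146$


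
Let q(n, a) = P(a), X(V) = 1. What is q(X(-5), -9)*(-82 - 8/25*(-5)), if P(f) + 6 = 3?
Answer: 1206/5 ≈ 241.20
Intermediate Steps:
P(f) = -3 (P(f) = -6 + 3 = -3)
q(n, a) = -3
q(X(-5), -9)*(-82 - 8/25*(-5)) = -3*(-82 - 8/25*(-5)) = -3*(-82 + 8/5) = -3*(-402/5) = 1206/5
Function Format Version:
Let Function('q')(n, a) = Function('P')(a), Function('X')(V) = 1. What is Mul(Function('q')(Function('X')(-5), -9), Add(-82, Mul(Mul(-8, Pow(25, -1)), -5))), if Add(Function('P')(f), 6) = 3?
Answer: Rational(1206, 5) ≈ 241.20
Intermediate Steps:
Function('P')(f) = -3 (Function('P')(f) = Add(-6, 3) = -3)
Function('q')(n, a) = -3
Mul(Function('q')(Function('X')(-5), -9), Add(-82, Mul(Mul(-8, Pow(25, -1)), -5))) = Mul(-3, Add(-82, Mul(Mul(-8, Pow(25, -1)), -5))) = Mul(-3, Add(-82, Mul(Mul(-8, Rational(1, 25)), -5))) = Mul(-3, Add(-82, Mul(Rational(-8, 25), -5))) = Mul(-3, Add(-82, Rational(8, 5))) = Mul(-3, Rational(-402, 5)) = Rational(1206, 5)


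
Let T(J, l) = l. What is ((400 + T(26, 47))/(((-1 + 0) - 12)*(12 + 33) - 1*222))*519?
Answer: -77331/269 ≈ -287.48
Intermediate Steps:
((400 + T(26, 47))/(((-1 + 0) - 12)*(12 + 33) - 1*222))*519 = ((400 + 47)/(((-1 + 0) - 12)*(12 + 33) - 1*222))*519 = (447/((-1 - 12)*45 - 222))*519 = (447/(-13*45 - 222))*519 = (447/(-585 - 222))*519 = (447/(-807))*519 = (447*(-1/807))*519 = -149/269*519 = -77331/269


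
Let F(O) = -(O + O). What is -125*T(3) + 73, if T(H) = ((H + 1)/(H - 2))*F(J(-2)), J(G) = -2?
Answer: -1927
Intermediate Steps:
F(O) = -2*O
T(H) = 4*(1 + H)/(-2 + H) (T(H) = ((H + 1)/(H - 2))*(-2*(-2)) = ((1 + H)/(-2 + H))*4 = 4*(1 + H)/(-2 + H))
-125*T(3) + 73 = -500*(1 + 3)/(-2 + 3) + 73 = -500*4/1 + 73 = -500*4 + 73 = -125*16 + 73 = -2000 + 73 = -1927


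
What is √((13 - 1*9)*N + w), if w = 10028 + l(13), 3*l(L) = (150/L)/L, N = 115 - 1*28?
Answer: √1753594/13 ≈ 101.86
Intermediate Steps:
N = 87 (N = 115 - 28 = 87)
l(L) = 50/L² (l(L) = ((150/L)/L)/3 = (150/L²)/3 = 50/L²)
w = 1694782/169 (w = 10028 + 50/13² = 10028 + 50*(1/169) = 10028 + 50/169 = 1694782/169 ≈ 10028.)
√((13 - 1*9)*N + w) = √((13 - 1*9)*87 + 1694782/169) = √((13 - 9)*87 + 1694782/169) = √(4*87 + 1694782/169) = √(348 + 1694782/169) = √(1753594/169) = √1753594/13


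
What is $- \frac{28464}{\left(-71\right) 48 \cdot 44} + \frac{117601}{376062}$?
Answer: $\frac{295195145}{587408844} \approx 0.50254$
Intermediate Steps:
$- \frac{28464}{\left(-71\right) 48 \cdot 44} + \frac{117601}{376062} = - \frac{28464}{\left(-3408\right) 44} + 117601 \cdot \frac{1}{376062} = - \frac{28464}{-149952} + \frac{117601}{376062} = \left(-28464\right) \left(- \frac{1}{149952}\right) + \frac{117601}{376062} = \frac{593}{3124} + \frac{117601}{376062} = \frac{295195145}{587408844}$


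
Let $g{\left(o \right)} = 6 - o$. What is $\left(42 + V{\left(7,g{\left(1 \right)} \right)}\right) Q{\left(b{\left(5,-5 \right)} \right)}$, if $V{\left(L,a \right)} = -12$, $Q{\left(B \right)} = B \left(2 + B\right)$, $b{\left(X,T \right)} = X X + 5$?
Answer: $28800$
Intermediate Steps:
$b{\left(X,T \right)} = 5 + X^{2}$ ($b{\left(X,T \right)} = X^{2} + 5 = 5 + X^{2}$)
$\left(42 + V{\left(7,g{\left(1 \right)} \right)}\right) Q{\left(b{\left(5,-5 \right)} \right)} = \left(42 - 12\right) \left(5 + 5^{2}\right) \left(2 + \left(5 + 5^{2}\right)\right) = 30 \left(5 + 25\right) \left(2 + \left(5 + 25\right)\right) = 30 \cdot 30 \left(2 + 30\right) = 30 \cdot 30 \cdot 32 = 30 \cdot 960 = 28800$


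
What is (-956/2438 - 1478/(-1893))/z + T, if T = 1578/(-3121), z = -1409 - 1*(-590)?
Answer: -2985057054782/5898369701133 ≈ -0.50608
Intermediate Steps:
z = -819 (z = -1409 + 590 = -819)
T = -1578/3121 (T = 1578*(-1/3121) = -1578/3121 ≈ -0.50561)
(-956/2438 - 1478/(-1893))/z + T = (-956/2438 - 1478/(-1893))/(-819) - 1578/3121 = (-956*1/2438 - 1478*(-1/1893))*(-1/819) - 1578/3121 = (-478/1219 + 1478/1893)*(-1/819) - 1578/3121 = (896828/2307567)*(-1/819) - 1578/3121 = -896828/1889897373 - 1578/3121 = -2985057054782/5898369701133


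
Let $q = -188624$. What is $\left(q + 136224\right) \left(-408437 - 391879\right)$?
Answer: $41936558400$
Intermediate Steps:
$\left(q + 136224\right) \left(-408437 - 391879\right) = \left(-188624 + 136224\right) \left(-408437 - 391879\right) = \left(-52400\right) \left(-800316\right) = 41936558400$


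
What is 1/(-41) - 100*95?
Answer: -389501/41 ≈ -9500.0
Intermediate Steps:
1/(-41) - 100*95 = -1/41 - 9500 = -389501/41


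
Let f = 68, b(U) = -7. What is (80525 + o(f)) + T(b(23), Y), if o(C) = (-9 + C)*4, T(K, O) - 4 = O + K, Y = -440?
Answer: 80318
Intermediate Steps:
T(K, O) = 4 + K + O (T(K, O) = 4 + (O + K) = 4 + (K + O) = 4 + K + O)
o(C) = -36 + 4*C
(80525 + o(f)) + T(b(23), Y) = (80525 + (-36 + 4*68)) + (4 - 7 - 440) = (80525 + (-36 + 272)) - 443 = (80525 + 236) - 443 = 80761 - 443 = 80318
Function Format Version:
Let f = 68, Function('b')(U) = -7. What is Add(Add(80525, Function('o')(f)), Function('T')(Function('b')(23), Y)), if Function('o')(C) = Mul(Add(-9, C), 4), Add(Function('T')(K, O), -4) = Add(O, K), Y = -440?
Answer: 80318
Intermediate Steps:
Function('T')(K, O) = Add(4, K, O) (Function('T')(K, O) = Add(4, Add(O, K)) = Add(4, Add(K, O)) = Add(4, K, O))
Function('o')(C) = Add(-36, Mul(4, C))
Add(Add(80525, Function('o')(f)), Function('T')(Function('b')(23), Y)) = Add(Add(80525, Add(-36, Mul(4, 68))), Add(4, -7, -440)) = Add(Add(80525, Add(-36, 272)), -443) = Add(Add(80525, 236), -443) = Add(80761, -443) = 80318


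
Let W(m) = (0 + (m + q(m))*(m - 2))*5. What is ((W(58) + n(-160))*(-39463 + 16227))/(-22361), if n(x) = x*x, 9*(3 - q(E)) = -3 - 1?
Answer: 8951436640/201249 ≈ 44479.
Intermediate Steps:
q(E) = 31/9 (q(E) = 3 - (-3 - 1)/9 = 3 - ⅑*(-4) = 3 + 4/9 = 31/9)
W(m) = 5*(-2 + m)*(31/9 + m) (W(m) = (0 + (m + 31/9)*(m - 2))*5 = (0 + (31/9 + m)*(-2 + m))*5 = (0 + (-2 + m)*(31/9 + m))*5 = ((-2 + m)*(31/9 + m))*5 = 5*(-2 + m)*(31/9 + m))
n(x) = x²
((W(58) + n(-160))*(-39463 + 16227))/(-22361) = (((-310/9 + 5*58² + (65/9)*58) + (-160)²)*(-39463 + 16227))/(-22361) = (((-310/9 + 5*3364 + 3770/9) + 25600)*(-23236))*(-1/22361) = (((-310/9 + 16820 + 3770/9) + 25600)*(-23236))*(-1/22361) = ((154840/9 + 25600)*(-23236))*(-1/22361) = ((385240/9)*(-23236))*(-1/22361) = -8951436640/9*(-1/22361) = 8951436640/201249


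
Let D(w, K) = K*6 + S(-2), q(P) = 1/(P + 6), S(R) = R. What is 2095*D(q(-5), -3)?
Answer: -41900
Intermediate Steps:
q(P) = 1/(6 + P)
D(w, K) = -2 + 6*K (D(w, K) = K*6 - 2 = 6*K - 2 = -2 + 6*K)
2095*D(q(-5), -3) = 2095*(-2 + 6*(-3)) = 2095*(-2 - 18) = 2095*(-20) = -41900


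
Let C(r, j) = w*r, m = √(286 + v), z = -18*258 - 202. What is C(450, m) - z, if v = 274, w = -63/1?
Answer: -23504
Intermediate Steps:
w = -63 (w = -63*1 = -63)
z = -4846 (z = -4644 - 202 = -4846)
m = 4*√35 (m = √(286 + 274) = √560 = 4*√35 ≈ 23.664)
C(r, j) = -63*r
C(450, m) - z = -63*450 - 1*(-4846) = -28350 + 4846 = -23504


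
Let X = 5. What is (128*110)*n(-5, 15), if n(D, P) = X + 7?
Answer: 168960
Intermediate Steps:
n(D, P) = 12 (n(D, P) = 5 + 7 = 12)
(128*110)*n(-5, 15) = (128*110)*12 = 14080*12 = 168960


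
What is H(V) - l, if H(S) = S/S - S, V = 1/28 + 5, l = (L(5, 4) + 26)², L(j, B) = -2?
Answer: -16241/28 ≈ -580.04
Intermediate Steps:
l = 576 (l = (-2 + 26)² = 24² = 576)
V = 141/28 (V = 1/28 + 5 = 141/28 ≈ 5.0357)
H(S) = 1 - S
H(V) - l = (1 - 1*141/28) - 1*576 = (1 - 141/28) - 576 = -113/28 - 576 = -16241/28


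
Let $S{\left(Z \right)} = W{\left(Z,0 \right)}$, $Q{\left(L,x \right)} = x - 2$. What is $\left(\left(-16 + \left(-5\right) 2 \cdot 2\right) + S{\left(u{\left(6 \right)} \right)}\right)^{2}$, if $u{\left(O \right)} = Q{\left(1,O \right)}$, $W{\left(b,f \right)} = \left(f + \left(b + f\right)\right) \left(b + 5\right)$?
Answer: $0$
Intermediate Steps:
$W{\left(b,f \right)} = \left(5 + b\right) \left(b + 2 f\right)$ ($W{\left(b,f \right)} = \left(b + 2 f\right) \left(5 + b\right) = \left(5 + b\right) \left(b + 2 f\right)$)
$Q{\left(L,x \right)} = -2 + x$
$u{\left(O \right)} = -2 + O$
$S{\left(Z \right)} = Z^{2} + 5 Z$ ($S{\left(Z \right)} = Z^{2} + 5 Z + 10 \cdot 0 + 2 Z 0 = Z^{2} + 5 Z + 0 + 0 = Z^{2} + 5 Z$)
$\left(\left(-16 + \left(-5\right) 2 \cdot 2\right) + S{\left(u{\left(6 \right)} \right)}\right)^{2} = \left(\left(-16 + \left(-5\right) 2 \cdot 2\right) + \left(-2 + 6\right) \left(5 + \left(-2 + 6\right)\right)\right)^{2} = \left(\left(-16 - 20\right) + 4 \left(5 + 4\right)\right)^{2} = \left(\left(-16 - 20\right) + 4 \cdot 9\right)^{2} = \left(-36 + 36\right)^{2} = 0^{2} = 0$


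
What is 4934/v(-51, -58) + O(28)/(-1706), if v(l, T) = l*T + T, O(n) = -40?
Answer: 2133351/1236850 ≈ 1.7248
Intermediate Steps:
v(l, T) = T + T*l (v(l, T) = T*l + T = T + T*l)
4934/v(-51, -58) + O(28)/(-1706) = 4934/((-58*(1 - 51))) - 40/(-1706) = 4934/((-58*(-50))) - 40*(-1/1706) = 4934/2900 + 20/853 = 4934*(1/2900) + 20/853 = 2467/1450 + 20/853 = 2133351/1236850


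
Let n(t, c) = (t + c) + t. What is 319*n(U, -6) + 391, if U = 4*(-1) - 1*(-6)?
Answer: -247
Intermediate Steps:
U = 2 (U = -4 + 6 = 2)
n(t, c) = c + 2*t (n(t, c) = (c + t) + t = c + 2*t)
319*n(U, -6) + 391 = 319*(-6 + 2*2) + 391 = 319*(-6 + 4) + 391 = 319*(-2) + 391 = -638 + 391 = -247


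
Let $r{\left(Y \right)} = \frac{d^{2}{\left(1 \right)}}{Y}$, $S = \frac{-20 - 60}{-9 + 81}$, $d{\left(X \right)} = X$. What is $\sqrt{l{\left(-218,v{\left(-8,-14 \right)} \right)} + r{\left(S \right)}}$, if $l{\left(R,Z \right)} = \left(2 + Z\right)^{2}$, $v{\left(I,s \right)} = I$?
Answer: $\frac{3 \sqrt{390}}{10} \approx 5.9245$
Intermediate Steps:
$S = - \frac{10}{9}$ ($S = - \frac{80}{72} = \left(-80\right) \frac{1}{72} = - \frac{10}{9} \approx -1.1111$)
$r{\left(Y \right)} = \frac{1}{Y}$ ($r{\left(Y \right)} = \frac{1^{2}}{Y} = 1 \frac{1}{Y} = \frac{1}{Y}$)
$\sqrt{l{\left(-218,v{\left(-8,-14 \right)} \right)} + r{\left(S \right)}} = \sqrt{\left(2 - 8\right)^{2} + \frac{1}{- \frac{10}{9}}} = \sqrt{\left(-6\right)^{2} - \frac{9}{10}} = \sqrt{36 - \frac{9}{10}} = \sqrt{\frac{351}{10}} = \frac{3 \sqrt{390}}{10}$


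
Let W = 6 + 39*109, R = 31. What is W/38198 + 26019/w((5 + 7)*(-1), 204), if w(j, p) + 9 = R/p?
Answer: -202742563563/68947390 ≈ -2940.5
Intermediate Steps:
w(j, p) = -9 + 31/p
W = 4257 (W = 6 + 4251 = 4257)
W/38198 + 26019/w((5 + 7)*(-1), 204) = 4257/38198 + 26019/(-9 + 31/204) = 4257/38198 + 26019/(-1805/204) = 4257/38198 + 26019*(-204/1805) = 4257/38198 - 5307876/1805 = -202742563563/68947390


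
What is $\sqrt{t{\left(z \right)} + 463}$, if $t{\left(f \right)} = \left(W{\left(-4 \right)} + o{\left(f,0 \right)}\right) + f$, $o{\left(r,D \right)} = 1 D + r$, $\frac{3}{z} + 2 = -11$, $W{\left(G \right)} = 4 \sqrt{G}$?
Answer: $\frac{\sqrt{78169 + 1352 i}}{13} \approx 21.508 + 0.18598 i$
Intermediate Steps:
$z = - \frac{3}{13}$ ($z = \frac{3}{-2 - 11} = \frac{3}{-13} = 3 \left(- \frac{1}{13}\right) = - \frac{3}{13} \approx -0.23077$)
$o{\left(r,D \right)} = D + r$
$t{\left(f \right)} = 2 f + 8 i$ ($t{\left(f \right)} = \left(4 \sqrt{-4} + \left(0 + f\right)\right) + f = \left(4 \cdot 2 i + f\right) + f = \left(8 i + f\right) + f = \left(f + 8 i\right) + f = 2 f + 8 i$)
$\sqrt{t{\left(z \right)} + 463} = \sqrt{\left(2 \left(- \frac{3}{13}\right) + 8 i\right) + 463} = \sqrt{\left(- \frac{6}{13} + 8 i\right) + 463} = \sqrt{\frac{6013}{13} + 8 i}$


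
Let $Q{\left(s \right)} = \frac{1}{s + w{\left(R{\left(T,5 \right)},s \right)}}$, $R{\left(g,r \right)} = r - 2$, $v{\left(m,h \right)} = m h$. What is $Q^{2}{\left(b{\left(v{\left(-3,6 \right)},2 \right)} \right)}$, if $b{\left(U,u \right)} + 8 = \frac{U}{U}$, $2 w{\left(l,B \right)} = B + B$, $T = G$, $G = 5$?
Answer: $\frac{1}{196} \approx 0.005102$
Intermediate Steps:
$T = 5$
$v{\left(m,h \right)} = h m$
$R{\left(g,r \right)} = -2 + r$
$w{\left(l,B \right)} = B$ ($w{\left(l,B \right)} = \frac{B + B}{2} = \frac{2 B}{2} = B$)
$b{\left(U,u \right)} = -7$ ($b{\left(U,u \right)} = -8 + \frac{U}{U} = -8 + 1 = -7$)
$Q{\left(s \right)} = \frac{1}{2 s}$ ($Q{\left(s \right)} = \frac{1}{s + s} = \frac{1}{2 s}$)
$Q^{2}{\left(b{\left(v{\left(-3,6 \right)},2 \right)} \right)} = \left(\frac{1}{2 \left(-7\right)}\right)^{2} = \left(\frac{1}{2} \left(- \frac{1}{7}\right)\right)^{2} = \left(- \frac{1}{14}\right)^{2} = \frac{1}{196}$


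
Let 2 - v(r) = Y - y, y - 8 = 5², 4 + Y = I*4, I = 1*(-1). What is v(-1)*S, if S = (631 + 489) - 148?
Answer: 41796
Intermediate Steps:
I = -1
S = 972 (S = 1120 - 148 = 972)
Y = -8 (Y = -4 - 1*4 = -4 - 4 = -8)
y = 33 (y = 8 + 5² = 8 + 25 = 33)
v(r) = 43 (v(r) = 2 - (-8 - 1*33) = 2 - (-8 - 33) = 2 - 1*(-41) = 2 + 41 = 43)
v(-1)*S = 43*972 = 41796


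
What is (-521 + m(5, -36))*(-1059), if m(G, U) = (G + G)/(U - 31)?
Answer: 36977103/67 ≈ 5.5190e+5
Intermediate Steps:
m(G, U) = 2*G/(-31 + U) (m(G, U) = (2*G)/(-31 + U) = 2*G/(-31 + U))
(-521 + m(5, -36))*(-1059) = (-521 + 2*5/(-31 - 36))*(-1059) = (-521 + 2*5/(-67))*(-1059) = (-521 + 2*5*(-1/67))*(-1059) = (-521 - 10/67)*(-1059) = -34917/67*(-1059) = 36977103/67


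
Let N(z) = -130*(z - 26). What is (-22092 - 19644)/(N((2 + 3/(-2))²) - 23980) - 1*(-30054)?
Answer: 413420594/13755 ≈ 30056.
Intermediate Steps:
N(z) = 3380 - 130*z (N(z) = -130*(-26 + z) = 3380 - 130*z)
(-22092 - 19644)/(N((2 + 3/(-2))²) - 23980) - 1*(-30054) = (-22092 - 19644)/((3380 - 130*(2 + 3/(-2))²) - 23980) - 1*(-30054) = -41736/((3380 - 130*(2 + 3*(-½))²) - 23980) + 30054 = -41736/((3380 - 130*(2 - 3/2)²) - 23980) + 30054 = -41736/((3380 - 130*(½)²) - 23980) + 30054 = -41736/((3380 - 130*¼) - 23980) + 30054 = -41736/((3380 - 65/2) - 23980) + 30054 = -41736/(6695/2 - 23980) + 30054 = -41736/(-41265/2) + 30054 = -41736*(-2/41265) + 30054 = 27824/13755 + 30054 = 413420594/13755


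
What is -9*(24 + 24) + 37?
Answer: -395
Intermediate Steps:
-9*(24 + 24) + 37 = -9*48 + 37 = -432 + 37 = -395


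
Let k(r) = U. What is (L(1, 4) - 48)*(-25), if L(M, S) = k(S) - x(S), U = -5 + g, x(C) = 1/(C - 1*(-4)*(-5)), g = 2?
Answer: 20375/16 ≈ 1273.4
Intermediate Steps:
x(C) = 1/(-20 + C) (x(C) = 1/(C + 4*(-5)) = 1/(C - 20) = 1/(-20 + C))
U = -3 (U = -5 + 2 = -3)
k(r) = -3
L(M, S) = -3 - 1/(-20 + S)
(L(1, 4) - 48)*(-25) = ((59 - 3*4)/(-20 + 4) - 48)*(-25) = ((59 - 12)/(-16) - 48)*(-25) = (-1/16*47 - 48)*(-25) = (-47/16 - 48)*(-25) = -815/16*(-25) = 20375/16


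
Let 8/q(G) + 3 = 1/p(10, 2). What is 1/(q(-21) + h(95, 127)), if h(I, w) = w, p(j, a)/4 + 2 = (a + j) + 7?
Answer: 203/25237 ≈ 0.0080438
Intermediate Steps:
p(j, a) = 20 + 4*a + 4*j (p(j, a) = -8 + 4*((a + j) + 7) = -8 + 4*(7 + a + j) = -8 + (28 + 4*a + 4*j) = 20 + 4*a + 4*j)
q(G) = -544/203 (q(G) = 8/(-3 + 1/(20 + 4*2 + 4*10)) = 8/(-3 + 1/(20 + 8 + 40)) = 8/(-3 + 1/68) = 8/(-203/68) = 8*(-68/203) = -544/203)
1/(q(-21) + h(95, 127)) = 1/(-544/203 + 127) = 1/(25237/203) = 203/25237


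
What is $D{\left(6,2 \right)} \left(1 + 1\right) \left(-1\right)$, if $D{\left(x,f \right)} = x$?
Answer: $-12$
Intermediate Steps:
$D{\left(6,2 \right)} \left(1 + 1\right) \left(-1\right) = 6 \left(1 + 1\right) \left(-1\right) = 6 \cdot 2 \left(-1\right) = 12 \left(-1\right) = -12$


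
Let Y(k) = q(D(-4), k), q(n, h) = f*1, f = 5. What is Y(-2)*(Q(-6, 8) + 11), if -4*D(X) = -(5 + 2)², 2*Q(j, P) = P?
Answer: 75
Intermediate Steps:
Q(j, P) = P/2
D(X) = 49/4 (D(X) = -(-1)*(5 + 2)²/4 = -(-1)*7²/4 = -(-1)*49/4 = -¼*(-49) = 49/4)
q(n, h) = 5 (q(n, h) = 5*1 = 5)
Y(k) = 5
Y(-2)*(Q(-6, 8) + 11) = 5*((½)*8 + 11) = 5*(4 + 11) = 5*15 = 75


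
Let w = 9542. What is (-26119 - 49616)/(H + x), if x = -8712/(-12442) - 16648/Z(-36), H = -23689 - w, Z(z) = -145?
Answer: 68316378075/29871658567 ≈ 2.2870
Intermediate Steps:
H = -33231 (H = -23689 - 1*9542 = -23689 - 9542 = -33231)
x = 104198828/902045 (x = -8712/(-12442) - 16648/(-145) = -8712*(-1/12442) - 16648*(-1/145) = 4356/6221 + 16648/145 = 104198828/902045 ≈ 115.51)
(-26119 - 49616)/(H + x) = (-26119 - 49616)/(-33231 + 104198828/902045) = -75735/(-29871658567/902045) = -75735*(-902045/29871658567) = 68316378075/29871658567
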